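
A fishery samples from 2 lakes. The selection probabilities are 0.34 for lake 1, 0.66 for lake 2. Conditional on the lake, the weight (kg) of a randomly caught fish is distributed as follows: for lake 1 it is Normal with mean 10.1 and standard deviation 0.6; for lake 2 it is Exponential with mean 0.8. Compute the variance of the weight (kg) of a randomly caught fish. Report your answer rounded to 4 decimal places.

19.9532

Per component, 1: μ=10.1, E[X²]=102.37; 2: μ=0.8, E[X²]=1.28.
E[X] = 0.34·10.1 + 0.66·0.8 = 3.962.
E[X²] = 0.34·102.37 + 0.66·1.28 = 35.6506.
Var(X) = E[X²] − (E[X])² = 35.6506 − 15.6974 = 19.9532.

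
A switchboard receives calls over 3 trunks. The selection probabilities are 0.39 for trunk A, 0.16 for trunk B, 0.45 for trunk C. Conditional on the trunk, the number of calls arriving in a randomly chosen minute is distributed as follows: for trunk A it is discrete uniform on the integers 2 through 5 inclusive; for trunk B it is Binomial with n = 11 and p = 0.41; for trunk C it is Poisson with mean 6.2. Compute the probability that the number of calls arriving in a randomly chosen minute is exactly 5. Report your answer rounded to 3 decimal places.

0.203

Conditional on each trunk, P(X = 5): A: 0.25; B: 0.225774; C: 0.154936.
By total probability, P(X = 5) = 0.39·0.25 + 0.16·0.225774 + 0.45·0.154936 = 0.203345.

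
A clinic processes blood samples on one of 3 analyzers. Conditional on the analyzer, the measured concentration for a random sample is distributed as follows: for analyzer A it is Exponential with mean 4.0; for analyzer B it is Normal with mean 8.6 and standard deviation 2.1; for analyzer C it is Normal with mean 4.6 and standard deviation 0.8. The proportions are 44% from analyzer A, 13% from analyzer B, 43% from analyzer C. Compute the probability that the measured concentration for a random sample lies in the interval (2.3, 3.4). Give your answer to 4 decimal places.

Conditional on each analyzer, P(2.3 < X < 3.4): A: 0.13529; B: 0.00528974; C: 0.0647871.
By total probability, P(2.3 < X < 3.4) = 0.44·0.13529 + 0.13·0.00528974 + 0.43·0.0647871 = 0.0880737.

0.0881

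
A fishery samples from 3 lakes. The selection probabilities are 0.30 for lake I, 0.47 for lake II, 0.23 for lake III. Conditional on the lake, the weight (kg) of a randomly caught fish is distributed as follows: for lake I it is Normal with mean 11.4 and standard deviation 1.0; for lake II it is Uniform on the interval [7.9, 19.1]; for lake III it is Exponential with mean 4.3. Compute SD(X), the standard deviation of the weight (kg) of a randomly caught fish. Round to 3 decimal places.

4.766

Per component, I: μ=11.4, E[X²]=130.96; II: μ=13.5, E[X²]=192.703; III: μ=4.3, E[X²]=36.98.
E[X] = 0.3·11.4 + 0.47·13.5 + 0.23·4.3 = 10.754.
E[X²] = 0.3·130.96 + 0.47·192.703 + 0.23·36.98 = 138.364.
Var(X) = E[X²] − (E[X])² = 138.364 − 115.649 = 22.7155.
SD(X) = √22.7155 = 4.76607.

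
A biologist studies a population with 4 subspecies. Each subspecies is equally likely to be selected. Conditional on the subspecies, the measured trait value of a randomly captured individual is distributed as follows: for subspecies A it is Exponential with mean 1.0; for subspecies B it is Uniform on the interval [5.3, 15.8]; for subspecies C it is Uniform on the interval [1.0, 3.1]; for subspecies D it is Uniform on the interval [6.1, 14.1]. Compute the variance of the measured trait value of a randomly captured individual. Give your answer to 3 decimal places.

23.495

Per component, A: μ=1, E[X²]=2; B: μ=10.55, E[X²]=120.49; C: μ=2.05, E[X²]=4.57; D: μ=10.1, E[X²]=107.343.
E[X] = 0.25·1 + 0.25·10.55 + 0.25·2.05 + 0.25·10.1 = 5.925.
E[X²] = 0.25·2 + 0.25·120.49 + 0.25·4.57 + 0.25·107.343 = 58.6008.
Var(X) = E[X²] − (E[X])² = 58.6008 − 35.1056 = 23.4952.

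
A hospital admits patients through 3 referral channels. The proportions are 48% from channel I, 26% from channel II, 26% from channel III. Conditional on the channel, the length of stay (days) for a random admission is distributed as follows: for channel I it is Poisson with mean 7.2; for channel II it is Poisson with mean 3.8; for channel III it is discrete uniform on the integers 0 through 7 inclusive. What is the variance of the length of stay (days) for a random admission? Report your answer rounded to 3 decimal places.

8.966

Per component, I: μ=7.2, E[X²]=59.04; II: μ=3.8, E[X²]=18.24; III: μ=3.5, E[X²]=17.5.
E[X] = 0.48·7.2 + 0.26·3.8 + 0.26·3.5 = 5.354.
E[X²] = 0.48·59.04 + 0.26·18.24 + 0.26·17.5 = 37.6316.
Var(X) = E[X²] − (E[X])² = 37.6316 − 28.6653 = 8.96628.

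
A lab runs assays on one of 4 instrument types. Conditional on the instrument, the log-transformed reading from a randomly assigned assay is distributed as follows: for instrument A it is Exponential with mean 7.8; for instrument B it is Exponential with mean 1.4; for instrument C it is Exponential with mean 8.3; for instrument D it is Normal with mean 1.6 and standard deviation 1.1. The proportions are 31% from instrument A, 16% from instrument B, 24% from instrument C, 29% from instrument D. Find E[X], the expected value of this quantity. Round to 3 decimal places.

5.098

Component means — A: 7.8; B: 1.4; C: 8.3; D: 1.6.
E[X] = 0.31·7.8 + 0.16·1.4 + 0.24·8.3 + 0.29·1.6 = 5.098.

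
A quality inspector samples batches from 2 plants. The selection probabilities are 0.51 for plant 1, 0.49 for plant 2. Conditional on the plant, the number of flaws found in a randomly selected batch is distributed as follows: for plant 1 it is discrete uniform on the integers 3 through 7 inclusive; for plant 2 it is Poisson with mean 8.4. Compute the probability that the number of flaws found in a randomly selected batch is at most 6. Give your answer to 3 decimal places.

0.539

Conditional on each plant, P(X ≤ 6): 1: 0.8; 2: 0.266993.
By total probability, P(X ≤ 6) = 0.51·0.8 + 0.49·0.266993 = 0.538826.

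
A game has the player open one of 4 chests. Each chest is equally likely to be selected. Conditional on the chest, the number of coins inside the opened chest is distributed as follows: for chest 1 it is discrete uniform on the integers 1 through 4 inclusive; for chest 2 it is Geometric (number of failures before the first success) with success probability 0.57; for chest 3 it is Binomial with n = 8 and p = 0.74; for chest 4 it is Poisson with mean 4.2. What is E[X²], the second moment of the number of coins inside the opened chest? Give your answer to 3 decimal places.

16.955

For each component E[X²] = Var + (mean)², giving 1: 7.5; 2: 1.89258; 3: 36.5856; 4: 21.84.
Overall E[X²] = 0.25·7.5 + 0.25·1.89258 + 0.25·36.5856 + 0.25·21.84 = 16.9545.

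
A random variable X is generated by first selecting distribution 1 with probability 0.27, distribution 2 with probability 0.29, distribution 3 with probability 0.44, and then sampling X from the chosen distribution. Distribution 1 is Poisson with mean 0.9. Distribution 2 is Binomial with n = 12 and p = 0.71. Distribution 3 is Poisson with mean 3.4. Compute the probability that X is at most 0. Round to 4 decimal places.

Conditional on each component, P(X ≤ 0): 1: 0.40657; 2: 3.53815e-07; 3: 0.0333733.
By total probability, P(X ≤ 0) = 0.27·0.40657 + 0.29·3.53815e-07 + 0.44·0.0333733 = 0.124458.

0.1245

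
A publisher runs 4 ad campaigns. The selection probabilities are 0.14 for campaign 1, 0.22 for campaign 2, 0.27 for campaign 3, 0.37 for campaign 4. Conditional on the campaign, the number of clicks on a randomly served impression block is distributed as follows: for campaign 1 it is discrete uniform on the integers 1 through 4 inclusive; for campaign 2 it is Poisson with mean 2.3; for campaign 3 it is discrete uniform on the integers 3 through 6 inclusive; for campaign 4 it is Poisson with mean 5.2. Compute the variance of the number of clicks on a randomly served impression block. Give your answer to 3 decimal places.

4.494

Per component, 1: μ=2.5, E[X²]=7.5; 2: μ=2.3, E[X²]=7.59; 3: μ=4.5, E[X²]=21.5; 4: μ=5.2, E[X²]=32.24.
E[X] = 0.14·2.5 + 0.22·2.3 + 0.27·4.5 + 0.37·5.2 = 3.995.
E[X²] = 0.14·7.5 + 0.22·7.59 + 0.27·21.5 + 0.37·32.24 = 20.4536.
Var(X) = E[X²] − (E[X])² = 20.4536 − 15.96 = 4.49357.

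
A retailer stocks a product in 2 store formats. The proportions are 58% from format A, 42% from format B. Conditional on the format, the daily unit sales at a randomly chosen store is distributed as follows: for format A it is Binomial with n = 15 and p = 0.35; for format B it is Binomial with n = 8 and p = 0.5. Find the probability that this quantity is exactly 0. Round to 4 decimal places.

0.0025

Conditional on each format, P(X = 0): A: 0.00156207; B: 0.00390625.
By total probability, P(X = 0) = 0.58·0.00156207 + 0.42·0.00390625 = 0.00254663.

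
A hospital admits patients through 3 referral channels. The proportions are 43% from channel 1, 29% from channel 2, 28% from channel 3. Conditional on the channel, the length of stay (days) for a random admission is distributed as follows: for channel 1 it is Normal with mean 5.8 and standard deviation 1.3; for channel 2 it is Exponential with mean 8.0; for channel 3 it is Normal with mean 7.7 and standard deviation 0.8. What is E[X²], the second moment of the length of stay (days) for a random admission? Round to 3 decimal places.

For each component E[X²] = Var + (mean)², giving 1: 35.33; 2: 128; 3: 59.93.
Overall E[X²] = 0.43·35.33 + 0.29·128 + 0.28·59.93 = 69.0923.

69.092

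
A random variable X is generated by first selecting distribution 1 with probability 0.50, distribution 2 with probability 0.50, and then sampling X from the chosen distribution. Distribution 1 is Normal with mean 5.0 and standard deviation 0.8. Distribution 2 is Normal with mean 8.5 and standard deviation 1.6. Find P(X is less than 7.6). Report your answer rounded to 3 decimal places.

0.643

Conditional on each component, P(X < 7.6): 1: 0.999423; 2: 0.286888.
By total probability, P(X < 7.6) = 0.5·0.999423 + 0.5·0.286888 = 0.643155.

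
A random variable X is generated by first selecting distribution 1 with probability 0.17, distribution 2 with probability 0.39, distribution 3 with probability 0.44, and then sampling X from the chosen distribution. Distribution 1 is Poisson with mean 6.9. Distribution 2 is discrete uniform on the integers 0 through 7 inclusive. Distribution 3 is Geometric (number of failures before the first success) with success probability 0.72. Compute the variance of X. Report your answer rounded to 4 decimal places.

9.0566

Per component, 1: μ=6.9, E[X²]=54.51; 2: μ=3.5, E[X²]=17.5; 3: μ=0.388889, E[X²]=0.691358.
E[X] = 0.17·6.9 + 0.39·3.5 + 0.44·0.388889 = 2.70911.
E[X²] = 0.17·54.51 + 0.39·17.5 + 0.44·0.691358 = 16.3959.
Var(X) = E[X²] − (E[X])² = 16.3959 − 7.33928 = 9.05661.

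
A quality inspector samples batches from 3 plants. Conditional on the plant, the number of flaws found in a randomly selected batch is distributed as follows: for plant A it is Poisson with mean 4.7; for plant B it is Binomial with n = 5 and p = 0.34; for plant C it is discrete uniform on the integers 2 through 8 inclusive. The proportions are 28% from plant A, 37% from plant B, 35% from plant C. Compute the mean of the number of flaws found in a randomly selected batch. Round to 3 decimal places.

Component means — A: 4.7; B: 1.7; C: 5.
E[X] = 0.28·4.7 + 0.37·1.7 + 0.35·5 = 3.695.

3.695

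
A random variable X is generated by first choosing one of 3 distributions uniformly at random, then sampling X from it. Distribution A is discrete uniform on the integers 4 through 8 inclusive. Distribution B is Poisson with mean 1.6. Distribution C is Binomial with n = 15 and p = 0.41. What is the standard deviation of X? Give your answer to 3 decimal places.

2.620

Per component, A: μ=6, E[X²]=38; B: μ=1.6, E[X²]=4.16; C: μ=6.15, E[X²]=41.451.
E[X] = 0.333333·6 + 0.333333·1.6 + 0.333333·6.15 = 4.58333.
E[X²] = 0.333333·38 + 0.333333·4.16 + 0.333333·41.451 = 27.8703.
Var(X) = E[X²] − (E[X])² = 27.8703 − 21.0069 = 6.86339.
SD(X) = √6.86339 = 2.61981.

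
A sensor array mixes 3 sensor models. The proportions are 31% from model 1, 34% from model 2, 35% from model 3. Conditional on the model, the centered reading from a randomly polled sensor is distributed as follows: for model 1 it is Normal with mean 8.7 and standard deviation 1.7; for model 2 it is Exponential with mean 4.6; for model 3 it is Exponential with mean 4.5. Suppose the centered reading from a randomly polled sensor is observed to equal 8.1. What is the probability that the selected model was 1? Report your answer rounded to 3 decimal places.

Likelihoods f(8.1 | ·): 1: 0.220502; 2: 0.0373685; 3: 0.0367331.
Posterior ∝ prior × likelihood. Numerator for 1: 0.31·0.220502 = 0.0683555.
Normalizing constant: 0.31·0.220502 + 0.34·0.0373685 + 0.35·0.0367331 = 0.0939174.
P(1 | observation) = 0.0683555 / 0.0939174 = 0.727826.

0.728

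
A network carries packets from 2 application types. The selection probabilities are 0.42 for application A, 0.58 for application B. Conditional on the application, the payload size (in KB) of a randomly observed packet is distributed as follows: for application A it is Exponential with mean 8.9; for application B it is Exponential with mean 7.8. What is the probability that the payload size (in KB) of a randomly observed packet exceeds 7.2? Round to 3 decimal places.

Conditional on each application, P(X > 7.2): A: 0.445308; B: 0.397295.
By total probability, P(X > 7.2) = 0.42·0.445308 + 0.58·0.397295 = 0.41746.

0.417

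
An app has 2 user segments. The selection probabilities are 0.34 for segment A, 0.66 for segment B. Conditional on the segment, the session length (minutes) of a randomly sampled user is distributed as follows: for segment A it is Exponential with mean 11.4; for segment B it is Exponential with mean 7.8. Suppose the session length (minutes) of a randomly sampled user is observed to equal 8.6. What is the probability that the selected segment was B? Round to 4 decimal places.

Likelihoods f(8.6 | ·): A: 0.0412543; B: 0.0425665.
Posterior ∝ prior × likelihood. Numerator for B: 0.66·0.0425665 = 0.0280939.
Normalizing constant: 0.34·0.0412543 + 0.66·0.0425665 = 0.0421204.
P(B | observation) = 0.0280939 / 0.0421204 = 0.666991.

0.6670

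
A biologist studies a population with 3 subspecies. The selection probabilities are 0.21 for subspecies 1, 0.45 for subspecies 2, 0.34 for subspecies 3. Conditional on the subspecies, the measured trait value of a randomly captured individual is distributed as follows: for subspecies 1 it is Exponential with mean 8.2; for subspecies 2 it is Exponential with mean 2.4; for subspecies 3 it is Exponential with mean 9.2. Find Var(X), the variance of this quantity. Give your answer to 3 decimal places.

55.815

Per component, 1: μ=8.2, E[X²]=134.48; 2: μ=2.4, E[X²]=11.52; 3: μ=9.2, E[X²]=169.28.
E[X] = 0.21·8.2 + 0.45·2.4 + 0.34·9.2 = 5.93.
E[X²] = 0.21·134.48 + 0.45·11.52 + 0.34·169.28 = 90.98.
Var(X) = E[X²] − (E[X])² = 90.98 − 35.1649 = 55.8151.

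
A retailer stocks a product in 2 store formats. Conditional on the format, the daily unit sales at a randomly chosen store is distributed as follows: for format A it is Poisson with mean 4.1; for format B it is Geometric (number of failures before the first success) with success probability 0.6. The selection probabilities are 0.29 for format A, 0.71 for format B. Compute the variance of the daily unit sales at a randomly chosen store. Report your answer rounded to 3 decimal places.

4.405

Per component, A: μ=4.1, E[X²]=20.91; B: μ=0.666667, E[X²]=1.55556.
E[X] = 0.29·4.1 + 0.71·0.666667 = 1.66233.
E[X²] = 0.29·20.91 + 0.71·1.55556 = 7.16834.
Var(X) = E[X²] − (E[X])² = 7.16834 − 2.76335 = 4.40499.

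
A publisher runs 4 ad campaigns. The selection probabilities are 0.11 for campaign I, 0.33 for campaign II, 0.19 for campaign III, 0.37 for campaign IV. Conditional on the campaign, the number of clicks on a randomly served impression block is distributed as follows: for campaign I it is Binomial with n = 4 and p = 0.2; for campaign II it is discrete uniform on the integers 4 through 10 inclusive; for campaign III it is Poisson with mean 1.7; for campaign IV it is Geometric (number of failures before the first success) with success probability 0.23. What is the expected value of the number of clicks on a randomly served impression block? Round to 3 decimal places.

3.960

Component means — I: 0.8; II: 7; III: 1.7; IV: 3.34783.
E[X] = 0.11·0.8 + 0.33·7 + 0.19·1.7 + 0.37·3.34783 = 3.9597.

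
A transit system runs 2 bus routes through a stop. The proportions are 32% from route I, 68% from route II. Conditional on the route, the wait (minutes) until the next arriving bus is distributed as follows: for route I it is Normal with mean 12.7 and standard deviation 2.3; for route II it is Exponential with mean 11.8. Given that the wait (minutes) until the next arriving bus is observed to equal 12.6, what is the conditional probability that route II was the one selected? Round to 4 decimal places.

0.2632

Likelihoods f(12.6 | ·): I: 0.173289; II: 0.0291326.
Posterior ∝ prior × likelihood. Numerator for II: 0.68·0.0291326 = 0.0198102.
Normalizing constant: 0.32·0.173289 + 0.68·0.0291326 = 0.0752628.
P(II | observation) = 0.0198102 / 0.0752628 = 0.263214.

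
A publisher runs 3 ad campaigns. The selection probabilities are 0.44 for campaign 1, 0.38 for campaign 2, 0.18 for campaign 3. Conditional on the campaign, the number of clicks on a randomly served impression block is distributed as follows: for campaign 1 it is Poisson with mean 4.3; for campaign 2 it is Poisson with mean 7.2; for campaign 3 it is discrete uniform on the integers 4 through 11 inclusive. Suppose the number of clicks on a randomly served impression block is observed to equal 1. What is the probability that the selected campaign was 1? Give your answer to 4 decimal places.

Likelihoods P(X=1 | ·): 1: 0.0583448; 2: 0.00537542; 3: 0.
Posterior ∝ prior × likelihood. Numerator for 1: 0.44·0.0583448 = 0.0256717.
Normalizing constant: 0.44·0.0583448 + 0.38·0.00537542 + 0.18·0 = 0.0277144.
P(1 | observation) = 0.0256717 / 0.0277144 = 0.926296.

0.9263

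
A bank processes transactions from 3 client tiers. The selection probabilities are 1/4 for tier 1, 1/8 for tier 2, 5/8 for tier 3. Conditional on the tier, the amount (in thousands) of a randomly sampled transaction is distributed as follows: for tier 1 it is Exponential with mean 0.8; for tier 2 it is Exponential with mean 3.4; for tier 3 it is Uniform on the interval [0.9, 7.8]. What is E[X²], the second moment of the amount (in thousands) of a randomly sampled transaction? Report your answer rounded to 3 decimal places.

17.516

For each component E[X²] = Var + (mean)², giving 1: 1.28; 2: 23.12; 3: 22.89.
Overall E[X²] = 0.25·1.28 + 0.125·23.12 + 0.625·22.89 = 17.5162.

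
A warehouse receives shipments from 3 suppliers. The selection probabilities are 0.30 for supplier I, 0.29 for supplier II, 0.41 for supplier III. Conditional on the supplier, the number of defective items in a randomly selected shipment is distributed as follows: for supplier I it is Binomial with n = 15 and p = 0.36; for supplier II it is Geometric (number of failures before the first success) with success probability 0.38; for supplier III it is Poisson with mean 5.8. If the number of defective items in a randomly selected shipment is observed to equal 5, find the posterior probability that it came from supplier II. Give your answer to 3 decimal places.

Likelihoods P(X=5 | ·): I: 0.209347; II: 0.034813; III: 0.165596.
Posterior ∝ prior × likelihood. Numerator for II: 0.29·0.034813 = 0.0100958.
Normalizing constant: 0.3·0.209347 + 0.29·0.034813 + 0.41·0.165596 = 0.140795.
P(II | observation) = 0.0100958 / 0.140795 = 0.0717058.

0.072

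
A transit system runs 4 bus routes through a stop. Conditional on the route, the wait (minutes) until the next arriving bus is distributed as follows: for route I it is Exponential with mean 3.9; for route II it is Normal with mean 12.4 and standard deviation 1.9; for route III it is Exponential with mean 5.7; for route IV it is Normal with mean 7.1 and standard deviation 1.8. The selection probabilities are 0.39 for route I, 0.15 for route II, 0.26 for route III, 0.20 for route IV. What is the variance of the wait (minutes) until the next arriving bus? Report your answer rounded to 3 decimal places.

23.618

Per component, I: μ=3.9, E[X²]=30.42; II: μ=12.4, E[X²]=157.37; III: μ=5.7, E[X²]=64.98; IV: μ=7.1, E[X²]=53.65.
E[X] = 0.39·3.9 + 0.15·12.4 + 0.26·5.7 + 0.2·7.1 = 6.283.
E[X²] = 0.39·30.42 + 0.15·157.37 + 0.26·64.98 + 0.2·53.65 = 63.0941.
Var(X) = E[X²] − (E[X])² = 63.0941 − 39.4761 = 23.618.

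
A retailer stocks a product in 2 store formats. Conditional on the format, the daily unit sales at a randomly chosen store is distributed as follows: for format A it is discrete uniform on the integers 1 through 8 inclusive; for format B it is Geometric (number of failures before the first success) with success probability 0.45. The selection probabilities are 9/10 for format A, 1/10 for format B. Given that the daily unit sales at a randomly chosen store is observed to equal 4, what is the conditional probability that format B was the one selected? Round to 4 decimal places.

0.0353

Likelihoods P(X=4 | ·): A: 0.125; B: 0.0411778.
Posterior ∝ prior × likelihood. Numerator for B: 0.1·0.0411778 = 0.00411778.
Normalizing constant: 0.9·0.125 + 0.1·0.0411778 = 0.116618.
P(B | observation) = 0.00411778 / 0.116618 = 0.0353101.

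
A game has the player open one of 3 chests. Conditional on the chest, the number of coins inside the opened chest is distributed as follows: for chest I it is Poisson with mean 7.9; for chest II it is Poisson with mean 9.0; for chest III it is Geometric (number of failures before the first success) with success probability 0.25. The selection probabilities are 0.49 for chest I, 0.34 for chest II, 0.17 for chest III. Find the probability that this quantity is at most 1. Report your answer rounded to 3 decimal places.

0.076

Conditional on each chest, P(X ≤ 1): I: 0.00329962; II: 0.0012341; III: 0.4375.
By total probability, P(X ≤ 1) = 0.49·0.00329962 + 0.34·0.0012341 + 0.17·0.4375 = 0.0764114.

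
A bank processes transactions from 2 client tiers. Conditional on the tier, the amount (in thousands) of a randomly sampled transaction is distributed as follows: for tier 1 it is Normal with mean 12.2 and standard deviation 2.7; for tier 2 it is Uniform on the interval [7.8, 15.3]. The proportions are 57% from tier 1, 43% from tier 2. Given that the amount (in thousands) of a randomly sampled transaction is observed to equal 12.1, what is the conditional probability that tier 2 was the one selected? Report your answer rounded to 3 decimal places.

0.405

Likelihoods f(12.1 | ·): 1: 0.147655; 2: 0.133333.
Posterior ∝ prior × likelihood. Numerator for 2: 0.43·0.133333 = 0.0573333.
Normalizing constant: 0.57·0.147655 + 0.43·0.133333 = 0.141497.
P(2 | observation) = 0.0573333 / 0.141497 = 0.405192.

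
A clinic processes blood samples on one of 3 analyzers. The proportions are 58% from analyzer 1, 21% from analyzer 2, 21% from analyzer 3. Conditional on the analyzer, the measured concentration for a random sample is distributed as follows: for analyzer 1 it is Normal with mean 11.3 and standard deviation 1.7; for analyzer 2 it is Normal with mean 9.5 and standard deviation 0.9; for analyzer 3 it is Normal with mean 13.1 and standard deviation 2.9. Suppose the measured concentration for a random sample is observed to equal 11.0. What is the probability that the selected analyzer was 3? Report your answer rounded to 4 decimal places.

0.1239

Likelihoods f(11.0 | ·): 1: 0.231046; 2: 0.11053; 3: 0.105839.
Posterior ∝ prior × likelihood. Numerator for 3: 0.21·0.105839 = 0.0222262.
Normalizing constant: 0.58·0.231046 + 0.21·0.11053 + 0.21·0.105839 = 0.179444.
P(3 | observation) = 0.0222262 / 0.179444 = 0.123861.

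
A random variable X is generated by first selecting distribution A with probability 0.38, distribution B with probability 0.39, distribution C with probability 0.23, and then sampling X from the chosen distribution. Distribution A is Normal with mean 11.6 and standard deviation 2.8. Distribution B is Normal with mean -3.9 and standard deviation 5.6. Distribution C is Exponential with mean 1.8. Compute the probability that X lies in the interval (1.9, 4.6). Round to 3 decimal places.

0.098

Conditional on each component, P(1.9 < X < 4.6): A: 0.00594384; B: 0.0856425; C: 0.27035.
By total probability, P(1.9 < X < 4.6) = 0.38·0.00594384 + 0.39·0.0856425 + 0.23·0.27035 = 0.0978397.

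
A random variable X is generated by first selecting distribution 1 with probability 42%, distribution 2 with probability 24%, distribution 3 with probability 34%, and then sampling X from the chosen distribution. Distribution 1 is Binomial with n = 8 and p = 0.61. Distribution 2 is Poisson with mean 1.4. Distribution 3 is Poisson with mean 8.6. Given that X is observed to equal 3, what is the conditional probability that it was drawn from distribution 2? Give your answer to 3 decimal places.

0.331

Likelihoods P(X=3 | ·): 1: 0.114683; 2: 0.112777; 3: 0.0195169.
Posterior ∝ prior × likelihood. Numerator for 2: 0.24·0.112777 = 0.0270665.
Normalizing constant: 0.42·0.114683 + 0.24·0.112777 + 0.34·0.0195169 = 0.0818693.
P(2 | observation) = 0.0270665 / 0.0818693 = 0.330606.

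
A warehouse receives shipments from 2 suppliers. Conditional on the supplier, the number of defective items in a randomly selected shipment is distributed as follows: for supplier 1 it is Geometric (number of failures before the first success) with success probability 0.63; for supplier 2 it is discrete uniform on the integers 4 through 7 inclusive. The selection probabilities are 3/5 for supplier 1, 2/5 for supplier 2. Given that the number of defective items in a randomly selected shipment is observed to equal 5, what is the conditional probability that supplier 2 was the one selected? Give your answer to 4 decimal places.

Likelihoods P(X=5 | ·): 1: 0.00436867; 2: 0.25.
Posterior ∝ prior × likelihood. Numerator for 2: 0.4·0.25 = 0.1.
Normalizing constant: 0.6·0.00436867 + 0.4·0.25 = 0.102621.
P(2 | observation) = 0.1 / 0.102621 = 0.974458.

0.9745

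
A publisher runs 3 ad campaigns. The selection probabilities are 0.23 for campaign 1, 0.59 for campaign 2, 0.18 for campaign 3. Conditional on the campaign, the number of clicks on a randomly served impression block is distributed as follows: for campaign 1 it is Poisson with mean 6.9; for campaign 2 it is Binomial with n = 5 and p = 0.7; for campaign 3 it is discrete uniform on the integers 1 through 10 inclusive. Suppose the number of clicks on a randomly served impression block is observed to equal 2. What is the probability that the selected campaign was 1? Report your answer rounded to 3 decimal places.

0.054

Likelihoods P(X=2 | ·): 1: 0.0239903; 2: 0.1323; 3: 0.1.
Posterior ∝ prior × likelihood. Numerator for 1: 0.23·0.0239903 = 0.00551778.
Normalizing constant: 0.23·0.0239903 + 0.59·0.1323 + 0.18·0.1 = 0.101575.
P(1 | observation) = 0.00551778 / 0.101575 = 0.0543223.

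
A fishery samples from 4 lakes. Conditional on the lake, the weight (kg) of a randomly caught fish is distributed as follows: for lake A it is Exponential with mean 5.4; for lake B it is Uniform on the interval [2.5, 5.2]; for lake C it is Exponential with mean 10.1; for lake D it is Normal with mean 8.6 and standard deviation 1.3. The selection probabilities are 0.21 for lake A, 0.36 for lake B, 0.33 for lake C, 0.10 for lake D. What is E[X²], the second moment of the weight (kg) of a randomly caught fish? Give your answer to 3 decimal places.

For each component E[X²] = Var + (mean)², giving A: 58.32; B: 15.43; C: 204.02; D: 75.65.
Overall E[X²] = 0.21·58.32 + 0.36·15.43 + 0.33·204.02 + 0.1·75.65 = 92.6936.

92.694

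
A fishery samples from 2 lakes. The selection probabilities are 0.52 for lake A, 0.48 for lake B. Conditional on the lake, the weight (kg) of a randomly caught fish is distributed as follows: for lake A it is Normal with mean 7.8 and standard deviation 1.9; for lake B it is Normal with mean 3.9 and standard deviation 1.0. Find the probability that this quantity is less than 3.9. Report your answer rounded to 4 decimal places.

0.2504

Conditional on each lake, P(X < 3.9): A: 0.0200542; B: 0.5.
By total probability, P(X < 3.9) = 0.52·0.0200542 + 0.48·0.5 = 0.250428.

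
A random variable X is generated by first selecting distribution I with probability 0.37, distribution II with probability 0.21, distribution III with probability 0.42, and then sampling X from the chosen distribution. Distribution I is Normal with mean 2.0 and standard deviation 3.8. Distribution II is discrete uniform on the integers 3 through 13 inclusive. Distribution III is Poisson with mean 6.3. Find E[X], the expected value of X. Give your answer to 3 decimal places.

5.066

Component means — I: 2; II: 8; III: 6.3.
E[X] = 0.37·2 + 0.21·8 + 0.42·6.3 = 5.066.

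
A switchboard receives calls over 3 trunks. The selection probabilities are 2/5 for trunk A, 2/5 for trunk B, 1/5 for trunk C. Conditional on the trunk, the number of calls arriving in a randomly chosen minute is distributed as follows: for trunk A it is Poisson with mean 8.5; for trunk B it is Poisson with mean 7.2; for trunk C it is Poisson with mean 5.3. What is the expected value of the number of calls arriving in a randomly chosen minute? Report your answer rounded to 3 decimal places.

Component means — A: 8.5; B: 7.2; C: 5.3.
E[X] = 0.4·8.5 + 0.4·7.2 + 0.2·5.3 = 7.34.

7.340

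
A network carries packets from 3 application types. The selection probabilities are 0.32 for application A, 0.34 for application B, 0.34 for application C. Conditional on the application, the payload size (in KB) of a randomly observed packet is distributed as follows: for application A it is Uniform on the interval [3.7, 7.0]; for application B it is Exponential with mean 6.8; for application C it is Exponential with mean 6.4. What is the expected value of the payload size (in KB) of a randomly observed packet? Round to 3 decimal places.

6.200

Component means — A: 5.35; B: 6.8; C: 6.4.
E[X] = 0.32·5.35 + 0.34·6.8 + 0.34·6.4 = 6.2.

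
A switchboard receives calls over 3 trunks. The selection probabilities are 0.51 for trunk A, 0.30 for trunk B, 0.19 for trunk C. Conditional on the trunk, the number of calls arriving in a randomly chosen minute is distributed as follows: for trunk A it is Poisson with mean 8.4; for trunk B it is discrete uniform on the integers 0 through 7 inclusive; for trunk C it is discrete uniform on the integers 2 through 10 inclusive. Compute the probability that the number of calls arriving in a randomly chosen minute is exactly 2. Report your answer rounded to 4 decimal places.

Conditional on each trunk, P(X = 2): A: 0.00793332; B: 0.125; C: 0.111111.
By total probability, P(X = 2) = 0.51·0.00793332 + 0.3·0.125 + 0.19·0.111111 = 0.0626571.

0.0627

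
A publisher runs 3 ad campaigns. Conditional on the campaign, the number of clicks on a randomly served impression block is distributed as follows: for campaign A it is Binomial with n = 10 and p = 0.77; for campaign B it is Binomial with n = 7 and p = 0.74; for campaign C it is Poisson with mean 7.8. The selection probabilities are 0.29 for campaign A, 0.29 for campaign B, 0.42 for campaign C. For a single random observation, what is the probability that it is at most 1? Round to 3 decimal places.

0.002

Conditional on each campaign, P(X ≤ 1): A: 1.42831e-05; B: 0.0016805; C: 0.00360567.
By total probability, P(X ≤ 1) = 0.29·1.42831e-05 + 0.29·0.0016805 + 0.42·0.00360567 = 0.00200587.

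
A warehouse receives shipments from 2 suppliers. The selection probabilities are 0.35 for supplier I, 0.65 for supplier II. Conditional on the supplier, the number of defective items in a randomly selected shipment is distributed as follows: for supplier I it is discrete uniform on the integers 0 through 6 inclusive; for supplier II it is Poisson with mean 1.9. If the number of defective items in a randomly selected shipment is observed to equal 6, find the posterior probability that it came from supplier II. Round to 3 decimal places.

0.113

Likelihoods P(X=6 | ·): I: 0.142857; II: 0.00977304.
Posterior ∝ prior × likelihood. Numerator for II: 0.65·0.00977304 = 0.00635247.
Normalizing constant: 0.35·0.142857 + 0.65·0.00977304 = 0.0563525.
P(II | observation) = 0.00635247 / 0.0563525 = 0.112728.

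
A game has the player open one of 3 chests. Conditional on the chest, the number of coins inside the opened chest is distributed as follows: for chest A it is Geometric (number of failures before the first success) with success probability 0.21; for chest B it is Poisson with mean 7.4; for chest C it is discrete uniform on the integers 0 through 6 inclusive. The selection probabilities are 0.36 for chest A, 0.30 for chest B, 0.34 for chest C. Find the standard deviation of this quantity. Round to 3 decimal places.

3.675

Per component, A: μ=3.7619, E[X²]=32.0658; B: μ=7.4, E[X²]=62.16; C: μ=3, E[X²]=13.
E[X] = 0.36·3.7619 + 0.3·7.4 + 0.34·3 = 4.59429.
E[X²] = 0.36·32.0658 + 0.3·62.16 + 0.34·13 = 34.6117.
Var(X) = E[X²] − (E[X])² = 34.6117 − 21.1075 = 13.5042.
SD(X) = √13.5042 = 3.67481.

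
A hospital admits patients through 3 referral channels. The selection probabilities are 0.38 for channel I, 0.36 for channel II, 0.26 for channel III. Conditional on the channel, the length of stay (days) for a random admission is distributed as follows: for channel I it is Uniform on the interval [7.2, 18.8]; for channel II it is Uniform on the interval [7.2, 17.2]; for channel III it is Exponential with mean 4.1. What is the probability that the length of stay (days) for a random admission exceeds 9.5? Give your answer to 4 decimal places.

Conditional on each channel, P(X > 9.5): I: 0.801724; II: 0.77; III: 0.0985616.
By total probability, P(X > 9.5) = 0.38·0.801724 + 0.36·0.77 + 0.26·0.0985616 = 0.607481.

0.6075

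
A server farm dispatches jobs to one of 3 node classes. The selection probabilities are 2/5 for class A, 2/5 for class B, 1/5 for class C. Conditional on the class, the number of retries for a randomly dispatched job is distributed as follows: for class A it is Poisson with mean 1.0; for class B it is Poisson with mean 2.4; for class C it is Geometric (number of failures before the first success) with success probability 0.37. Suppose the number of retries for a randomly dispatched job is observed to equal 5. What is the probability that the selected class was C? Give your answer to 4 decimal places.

Likelihoods P(X=5 | ·): A: 0.00306566; B: 0.0601961; C: 0.0367202.
Posterior ∝ prior × likelihood. Numerator for C: 0.2·0.0367202 = 0.00734403.
Normalizing constant: 0.4·0.00306566 + 0.4·0.0601961 + 0.2·0.0367202 = 0.0326487.
P(C | observation) = 0.00734403 / 0.0326487 = 0.224941.

0.2249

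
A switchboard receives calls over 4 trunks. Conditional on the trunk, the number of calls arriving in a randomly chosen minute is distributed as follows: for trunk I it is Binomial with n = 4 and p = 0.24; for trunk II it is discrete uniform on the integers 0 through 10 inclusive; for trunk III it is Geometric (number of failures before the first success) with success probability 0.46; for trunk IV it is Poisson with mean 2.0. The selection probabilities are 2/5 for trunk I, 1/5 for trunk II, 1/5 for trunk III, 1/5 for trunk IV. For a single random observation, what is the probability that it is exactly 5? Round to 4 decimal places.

Conditional on each trunk, P(X = 5): I: 0; II: 0.0909091; III: 0.0211216; IV: 0.0360894.
By total probability, P(X = 5) = 0.4·0 + 0.2·0.0909091 + 0.2·0.0211216 + 0.2·0.0360894 = 0.029624.

0.0296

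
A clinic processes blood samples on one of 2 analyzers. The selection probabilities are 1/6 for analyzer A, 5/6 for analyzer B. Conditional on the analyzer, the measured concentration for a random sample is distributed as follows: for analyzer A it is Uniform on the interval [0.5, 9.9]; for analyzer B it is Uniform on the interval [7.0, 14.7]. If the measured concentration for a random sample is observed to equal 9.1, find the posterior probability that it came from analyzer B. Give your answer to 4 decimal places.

Likelihoods f(9.1 | ·): A: 0.106383; B: 0.12987.
Posterior ∝ prior × likelihood. Numerator for B: 0.833333·0.12987 = 0.108225.
Normalizing constant: 0.166667·0.106383 + 0.833333·0.12987 = 0.125956.
P(B | observation) = 0.108225 / 0.125956 = 0.859232.

0.8592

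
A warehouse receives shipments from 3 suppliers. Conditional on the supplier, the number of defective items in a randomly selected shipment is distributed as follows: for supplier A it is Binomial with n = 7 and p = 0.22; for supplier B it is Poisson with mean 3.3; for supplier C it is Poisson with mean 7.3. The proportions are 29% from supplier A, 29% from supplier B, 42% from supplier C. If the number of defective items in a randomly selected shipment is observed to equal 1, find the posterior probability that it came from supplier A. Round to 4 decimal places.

0.7291

Likelihoods P(X=1 | ·): A: 0.346807; B: 0.121714; C: 0.00493143.
Posterior ∝ prior × likelihood. Numerator for A: 0.29·0.346807 = 0.100574.
Normalizing constant: 0.29·0.346807 + 0.29·0.121714 + 0.42·0.00493143 = 0.137943.
P(A | observation) = 0.100574 / 0.137943 = 0.729102.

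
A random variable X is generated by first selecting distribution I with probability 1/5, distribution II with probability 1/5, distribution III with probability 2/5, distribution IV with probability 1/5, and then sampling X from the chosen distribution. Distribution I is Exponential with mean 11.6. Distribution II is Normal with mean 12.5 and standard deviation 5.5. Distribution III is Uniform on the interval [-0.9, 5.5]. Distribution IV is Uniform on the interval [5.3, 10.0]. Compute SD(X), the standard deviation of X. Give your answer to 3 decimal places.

7.337

Per component, I: μ=11.6, E[X²]=269.12; II: μ=12.5, E[X²]=186.5; III: μ=2.3, E[X²]=8.70333; IV: μ=7.65, E[X²]=60.3633.
E[X] = 0.2·11.6 + 0.2·12.5 + 0.4·2.3 + 0.2·7.65 = 7.27.
E[X²] = 0.2·269.12 + 0.2·186.5 + 0.4·8.70333 + 0.2·60.3633 = 106.678.
Var(X) = E[X²] − (E[X])² = 106.678 − 52.8529 = 53.8251.
SD(X) = √53.8251 = 7.33656.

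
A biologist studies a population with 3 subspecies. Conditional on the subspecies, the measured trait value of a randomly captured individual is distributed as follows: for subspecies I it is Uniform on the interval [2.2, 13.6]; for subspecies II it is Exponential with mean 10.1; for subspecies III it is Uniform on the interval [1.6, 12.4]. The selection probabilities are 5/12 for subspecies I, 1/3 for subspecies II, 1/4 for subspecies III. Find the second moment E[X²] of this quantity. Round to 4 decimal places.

113.2033

For each component E[X²] = Var + (mean)², giving I: 73.24; II: 204.02; III: 58.72.
Overall E[X²] = 0.416667·73.24 + 0.333333·204.02 + 0.25·58.72 = 113.203.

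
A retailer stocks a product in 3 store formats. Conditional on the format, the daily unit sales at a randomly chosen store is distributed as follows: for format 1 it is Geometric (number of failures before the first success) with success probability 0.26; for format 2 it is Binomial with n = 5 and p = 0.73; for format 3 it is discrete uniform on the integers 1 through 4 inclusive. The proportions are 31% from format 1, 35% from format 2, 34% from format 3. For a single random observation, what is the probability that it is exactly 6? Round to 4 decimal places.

Conditional on each format, P(X = 6): 1: 0.0426937; 2: 0; 3: 0.
By total probability, P(X = 6) = 0.31·0.0426937 + 0.35·0 + 0.34·0 = 0.013235.

0.0132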